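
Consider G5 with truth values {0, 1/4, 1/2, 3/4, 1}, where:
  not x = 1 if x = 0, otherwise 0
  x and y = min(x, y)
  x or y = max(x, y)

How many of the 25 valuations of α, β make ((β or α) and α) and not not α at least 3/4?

10

value 1: 5 assignments (counts)
value 3/4: 5 assignments (counts)
value 1/2: 5 assignments
value 1/4: 5 assignments
value 0: 5 assignments
So 10 of the 25 assignments meet the threshold.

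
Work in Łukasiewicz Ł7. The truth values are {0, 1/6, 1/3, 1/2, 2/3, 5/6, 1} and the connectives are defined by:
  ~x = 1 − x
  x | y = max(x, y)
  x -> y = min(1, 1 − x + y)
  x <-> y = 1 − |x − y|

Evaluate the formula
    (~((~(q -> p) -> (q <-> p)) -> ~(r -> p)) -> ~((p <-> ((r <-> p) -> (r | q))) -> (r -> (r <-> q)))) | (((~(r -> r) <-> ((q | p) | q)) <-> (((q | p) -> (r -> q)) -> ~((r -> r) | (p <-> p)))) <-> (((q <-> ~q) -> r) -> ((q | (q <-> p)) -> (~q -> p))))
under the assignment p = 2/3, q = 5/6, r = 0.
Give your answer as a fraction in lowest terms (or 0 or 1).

5/6

q -> p = 5/6 -> 2/3 = 5/6
~(q -> p) = ~5/6 = 1/6
q <-> p = 5/6 <-> 2/3 = 5/6
~(q -> p) -> (q <-> p) = 1/6 -> 5/6 = 1
r -> p = 0 -> 2/3 = 1
~(r -> p) = ~1 = 0
(~(q -> p) -> (q <-> p)) -> ~(r -> p) = 1 -> 0 = 0
~((~(q -> p) -> (q <-> p)) -> ~(r -> p)) = ~0 = 1
r <-> p = 0 <-> 2/3 = 1/3
r | q = 0 | 5/6 = 5/6
(r <-> p) -> (r | q) = 1/3 -> 5/6 = 1
p <-> ((r <-> p) -> (r | q)) = 2/3 <-> 1 = 2/3
r <-> q = 0 <-> 5/6 = 1/6
r -> (r <-> q) = 0 -> 1/6 = 1
(p <-> ((r <-> p) -> (r | q))) -> (r -> (r <-> q)) = 2/3 -> 1 = 1
~((p <-> ((r <-> p) -> (r | q))) -> (r -> (r <-> q))) = ~1 = 0
~((~(q -> p) -> (q <-> p)) -> ~(r -> p)) -> ~((p <-> ((r <-> p) -> (r | q))) -> (r -> (r <-> q))) = 1 -> 0 = 0
r -> r = 0 -> 0 = 1
~(r -> r) = ~1 = 0
q | p = 5/6 | 2/3 = 5/6
(q | p) | q = 5/6 | 5/6 = 5/6
~(r -> r) <-> ((q | p) | q) = 0 <-> 5/6 = 1/6
q | p = 5/6 | 2/3 = 5/6
r -> q = 0 -> 5/6 = 1
(q | p) -> (r -> q) = 5/6 -> 1 = 1
r -> r = 0 -> 0 = 1
p <-> p = 2/3 <-> 2/3 = 1
(r -> r) | (p <-> p) = 1 | 1 = 1
~((r -> r) | (p <-> p)) = ~1 = 0
((q | p) -> (r -> q)) -> ~((r -> r) | (p <-> p)) = 1 -> 0 = 0
(~(r -> r) <-> ((q | p) | q)) <-> (((q | p) -> (r -> q)) -> ~((r -> r) | (p <-> p))) = 1/6 <-> 0 = 5/6
~q = ~5/6 = 1/6
q <-> ~q = 5/6 <-> 1/6 = 1/3
(q <-> ~q) -> r = 1/3 -> 0 = 2/3
q <-> p = 5/6 <-> 2/3 = 5/6
q | (q <-> p) = 5/6 | 5/6 = 5/6
~q = ~5/6 = 1/6
~q -> p = 1/6 -> 2/3 = 1
(q | (q <-> p)) -> (~q -> p) = 5/6 -> 1 = 1
((q <-> ~q) -> r) -> ((q | (q <-> p)) -> (~q -> p)) = 2/3 -> 1 = 1
((~(r -> r) <-> ((q | p) | q)) <-> (((q | p) -> (r -> q)) -> ~((r -> r) | (p <-> p)))) <-> (((q <-> ~q) -> r) -> ((q | (q <-> p)) -> (~q -> p))) = 5/6 <-> 1 = 5/6
(~((~(q -> p) -> (q <-> p)) -> ~(r -> p)) -> ~((p <-> ((r <-> p) -> (r | q))) -> (r -> (r <-> q)))) | (((~(r -> r) <-> ((q | p) | q)) <-> (((q | p) -> (r -> q)) -> ~((r -> r) | (p <-> p)))) <-> (((q <-> ~q) -> r) -> ((q | (q <-> p)) -> (~q -> p)))) = 0 | 5/6 = 5/6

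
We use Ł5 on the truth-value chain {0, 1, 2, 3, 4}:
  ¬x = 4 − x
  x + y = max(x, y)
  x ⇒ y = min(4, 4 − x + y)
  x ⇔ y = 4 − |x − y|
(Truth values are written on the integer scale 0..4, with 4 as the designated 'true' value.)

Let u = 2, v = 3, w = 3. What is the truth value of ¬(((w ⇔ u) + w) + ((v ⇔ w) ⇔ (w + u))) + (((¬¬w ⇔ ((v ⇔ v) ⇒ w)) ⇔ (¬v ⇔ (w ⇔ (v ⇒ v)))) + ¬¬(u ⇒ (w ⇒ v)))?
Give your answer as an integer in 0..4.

4

w ⇔ u = 3 ⇔ 2 = 3
(w ⇔ u) + w = 3 + 3 = 3
v ⇔ w = 3 ⇔ 3 = 4
w + u = 3 + 2 = 3
(v ⇔ w) ⇔ (w + u) = 4 ⇔ 3 = 3
((w ⇔ u) + w) + ((v ⇔ w) ⇔ (w + u)) = 3 + 3 = 3
¬(((w ⇔ u) + w) + ((v ⇔ w) ⇔ (w + u))) = ¬3 = 1
¬w = ¬3 = 1
¬¬w = ¬1 = 3
v ⇔ v = 3 ⇔ 3 = 4
(v ⇔ v) ⇒ w = 4 ⇒ 3 = 3
¬¬w ⇔ ((v ⇔ v) ⇒ w) = 3 ⇔ 3 = 4
¬v = ¬3 = 1
v ⇒ v = 3 ⇒ 3 = 4
w ⇔ (v ⇒ v) = 3 ⇔ 4 = 3
¬v ⇔ (w ⇔ (v ⇒ v)) = 1 ⇔ 3 = 2
(¬¬w ⇔ ((v ⇔ v) ⇒ w)) ⇔ (¬v ⇔ (w ⇔ (v ⇒ v))) = 4 ⇔ 2 = 2
w ⇒ v = 3 ⇒ 3 = 4
u ⇒ (w ⇒ v) = 2 ⇒ 4 = 4
¬(u ⇒ (w ⇒ v)) = ¬4 = 0
¬¬(u ⇒ (w ⇒ v)) = ¬0 = 4
((¬¬w ⇔ ((v ⇔ v) ⇒ w)) ⇔ (¬v ⇔ (w ⇔ (v ⇒ v)))) + ¬¬(u ⇒ (w ⇒ v)) = 2 + 4 = 4
¬(((w ⇔ u) + w) + ((v ⇔ w) ⇔ (w + u))) + (((¬¬w ⇔ ((v ⇔ v) ⇒ w)) ⇔ (¬v ⇔ (w ⇔ (v ⇒ v)))) + ¬¬(u ⇒ (w ⇒ v))) = 1 + 4 = 4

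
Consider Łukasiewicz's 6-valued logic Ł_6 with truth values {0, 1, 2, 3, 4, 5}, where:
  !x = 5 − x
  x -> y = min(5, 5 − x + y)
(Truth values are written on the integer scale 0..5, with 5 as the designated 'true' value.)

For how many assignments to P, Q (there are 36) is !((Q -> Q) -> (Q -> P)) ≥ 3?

value 5: 1 assignment (counts)
value 4: 2 assignments (counts)
value 3: 3 assignments (counts)
value 2: 4 assignments
value 1: 5 assignments
value 0: 21 assignments
So 6 of the 36 assignments meet the threshold.

6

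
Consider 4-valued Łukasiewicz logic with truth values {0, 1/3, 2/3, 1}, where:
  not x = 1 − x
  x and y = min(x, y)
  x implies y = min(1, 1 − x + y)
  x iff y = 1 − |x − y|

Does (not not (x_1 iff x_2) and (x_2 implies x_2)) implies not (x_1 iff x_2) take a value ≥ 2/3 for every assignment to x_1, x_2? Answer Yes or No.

No

Counterexample: take x_1 = 0, x_2 = 0.
x_1 iff x_2 = 0 iff 0 = 1
not (x_1 iff x_2) = not 1 = 0
not not (x_1 iff x_2) = not 0 = 1
x_2 implies x_2 = 0 implies 0 = 1
not not (x_1 iff x_2) and (x_2 implies x_2) = 1 and 1 = 1
x_1 iff x_2 = 0 iff 0 = 1
not (x_1 iff x_2) = not 1 = 0
(not not (x_1 iff x_2) and (x_2 implies x_2)) implies not (x_1 iff x_2) = 1 implies 0 = 0
This gives 0, which is below 2/3.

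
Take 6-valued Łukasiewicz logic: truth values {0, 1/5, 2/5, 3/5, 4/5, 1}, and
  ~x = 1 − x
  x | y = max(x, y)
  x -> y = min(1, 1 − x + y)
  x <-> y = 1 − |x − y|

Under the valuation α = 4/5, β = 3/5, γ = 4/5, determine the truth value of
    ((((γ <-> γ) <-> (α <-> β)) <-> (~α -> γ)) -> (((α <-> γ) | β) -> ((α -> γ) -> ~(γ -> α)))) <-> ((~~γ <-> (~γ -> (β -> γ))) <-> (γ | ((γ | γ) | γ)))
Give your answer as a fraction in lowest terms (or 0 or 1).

γ <-> γ = 4/5 <-> 4/5 = 1
α <-> β = 4/5 <-> 3/5 = 4/5
(γ <-> γ) <-> (α <-> β) = 1 <-> 4/5 = 4/5
~α = ~4/5 = 1/5
~α -> γ = 1/5 -> 4/5 = 1
((γ <-> γ) <-> (α <-> β)) <-> (~α -> γ) = 4/5 <-> 1 = 4/5
α <-> γ = 4/5 <-> 4/5 = 1
(α <-> γ) | β = 1 | 3/5 = 1
α -> γ = 4/5 -> 4/5 = 1
γ -> α = 4/5 -> 4/5 = 1
~(γ -> α) = ~1 = 0
(α -> γ) -> ~(γ -> α) = 1 -> 0 = 0
((α <-> γ) | β) -> ((α -> γ) -> ~(γ -> α)) = 1 -> 0 = 0
(((γ <-> γ) <-> (α <-> β)) <-> (~α -> γ)) -> (((α <-> γ) | β) -> ((α -> γ) -> ~(γ -> α))) = 4/5 -> 0 = 1/5
~γ = ~4/5 = 1/5
~~γ = ~1/5 = 4/5
~γ = ~4/5 = 1/5
β -> γ = 3/5 -> 4/5 = 1
~γ -> (β -> γ) = 1/5 -> 1 = 1
~~γ <-> (~γ -> (β -> γ)) = 4/5 <-> 1 = 4/5
γ | γ = 4/5 | 4/5 = 4/5
(γ | γ) | γ = 4/5 | 4/5 = 4/5
γ | ((γ | γ) | γ) = 4/5 | 4/5 = 4/5
(~~γ <-> (~γ -> (β -> γ))) <-> (γ | ((γ | γ) | γ)) = 4/5 <-> 4/5 = 1
((((γ <-> γ) <-> (α <-> β)) <-> (~α -> γ)) -> (((α <-> γ) | β) -> ((α -> γ) -> ~(γ -> α)))) <-> ((~~γ <-> (~γ -> (β -> γ))) <-> (γ | ((γ | γ) | γ))) = 1/5 <-> 1 = 1/5

1/5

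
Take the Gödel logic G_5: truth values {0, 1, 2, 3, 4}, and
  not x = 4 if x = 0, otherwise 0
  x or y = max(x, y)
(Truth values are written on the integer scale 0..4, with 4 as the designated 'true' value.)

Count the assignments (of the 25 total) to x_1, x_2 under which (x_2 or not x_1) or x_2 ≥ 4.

value 4: 9 assignments (counts)
value 3: 4 assignments
value 2: 4 assignments
value 1: 4 assignments
value 0: 4 assignments
So 9 of the 25 assignments meet the threshold.

9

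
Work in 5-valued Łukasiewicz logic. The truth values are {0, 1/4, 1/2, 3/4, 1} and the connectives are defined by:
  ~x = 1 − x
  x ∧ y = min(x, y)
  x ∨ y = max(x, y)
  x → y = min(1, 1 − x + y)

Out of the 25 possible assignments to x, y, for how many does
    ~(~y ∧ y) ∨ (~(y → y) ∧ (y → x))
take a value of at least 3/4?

20

value 1: 10 assignments (counts)
value 3/4: 10 assignments (counts)
value 1/2: 5 assignments
So 20 of the 25 assignments meet the threshold.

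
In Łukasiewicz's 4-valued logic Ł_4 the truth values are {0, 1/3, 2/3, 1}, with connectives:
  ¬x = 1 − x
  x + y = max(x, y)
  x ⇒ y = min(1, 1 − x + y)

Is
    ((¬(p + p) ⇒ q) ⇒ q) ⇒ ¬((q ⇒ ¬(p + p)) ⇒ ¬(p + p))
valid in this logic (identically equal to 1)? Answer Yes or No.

Counterexample: take p = 0, q = 0.
p + p = 0 + 0 = 0
¬(p + p) = ¬0 = 1
¬(p + p) ⇒ q = 1 ⇒ 0 = 0
(¬(p + p) ⇒ q) ⇒ q = 0 ⇒ 0 = 1
q ⇒ ¬(p + p) = 0 ⇒ 1 = 1
(q ⇒ ¬(p + p)) ⇒ ¬(p + p) = 1 ⇒ 1 = 1
¬((q ⇒ ¬(p + p)) ⇒ ¬(p + p)) = ¬1 = 0
((¬(p + p) ⇒ q) ⇒ q) ⇒ ¬((q ⇒ ¬(p + p)) ⇒ ¬(p + p)) = 1 ⇒ 0 = 0
This gives 0 ≠ 1.

No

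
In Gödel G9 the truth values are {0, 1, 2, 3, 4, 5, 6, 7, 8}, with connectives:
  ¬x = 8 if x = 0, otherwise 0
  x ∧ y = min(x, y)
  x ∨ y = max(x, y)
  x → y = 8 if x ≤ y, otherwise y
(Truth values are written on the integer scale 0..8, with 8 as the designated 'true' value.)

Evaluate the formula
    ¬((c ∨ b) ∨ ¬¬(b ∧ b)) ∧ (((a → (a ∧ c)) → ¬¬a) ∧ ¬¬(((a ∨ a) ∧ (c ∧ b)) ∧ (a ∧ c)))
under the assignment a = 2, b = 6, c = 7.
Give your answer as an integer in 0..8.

0

c ∨ b = 7 ∨ 6 = 7
b ∧ b = 6 ∧ 6 = 6
¬(b ∧ b) = ¬6 = 0
¬¬(b ∧ b) = ¬0 = 8
(c ∨ b) ∨ ¬¬(b ∧ b) = 7 ∨ 8 = 8
¬((c ∨ b) ∨ ¬¬(b ∧ b)) = ¬8 = 0
a ∧ c = 2 ∧ 7 = 2
a → (a ∧ c) = 2 → 2 = 8
¬a = ¬2 = 0
¬¬a = ¬0 = 8
(a → (a ∧ c)) → ¬¬a = 8 → 8 = 8
a ∨ a = 2 ∨ 2 = 2
c ∧ b = 7 ∧ 6 = 6
(a ∨ a) ∧ (c ∧ b) = 2 ∧ 6 = 2
a ∧ c = 2 ∧ 7 = 2
((a ∨ a) ∧ (c ∧ b)) ∧ (a ∧ c) = 2 ∧ 2 = 2
¬(((a ∨ a) ∧ (c ∧ b)) ∧ (a ∧ c)) = ¬2 = 0
¬¬(((a ∨ a) ∧ (c ∧ b)) ∧ (a ∧ c)) = ¬0 = 8
((a → (a ∧ c)) → ¬¬a) ∧ ¬¬(((a ∨ a) ∧ (c ∧ b)) ∧ (a ∧ c)) = 8 ∧ 8 = 8
¬((c ∨ b) ∨ ¬¬(b ∧ b)) ∧ (((a → (a ∧ c)) → ¬¬a) ∧ ¬¬(((a ∨ a) ∧ (c ∧ b)) ∧ (a ∧ c))) = 0 ∧ 8 = 0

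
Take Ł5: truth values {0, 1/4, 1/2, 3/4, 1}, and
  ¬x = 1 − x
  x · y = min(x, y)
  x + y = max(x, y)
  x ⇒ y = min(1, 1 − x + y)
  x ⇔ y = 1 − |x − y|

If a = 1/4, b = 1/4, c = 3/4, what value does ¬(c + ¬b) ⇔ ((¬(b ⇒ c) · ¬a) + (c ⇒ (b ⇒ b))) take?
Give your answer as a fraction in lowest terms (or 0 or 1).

¬b = ¬1/4 = 3/4
c + ¬b = 3/4 + 3/4 = 3/4
¬(c + ¬b) = ¬3/4 = 1/4
b ⇒ c = 1/4 ⇒ 3/4 = 1
¬(b ⇒ c) = ¬1 = 0
¬a = ¬1/4 = 3/4
¬(b ⇒ c) · ¬a = 0 · 3/4 = 0
b ⇒ b = 1/4 ⇒ 1/4 = 1
c ⇒ (b ⇒ b) = 3/4 ⇒ 1 = 1
(¬(b ⇒ c) · ¬a) + (c ⇒ (b ⇒ b)) = 0 + 1 = 1
¬(c + ¬b) ⇔ ((¬(b ⇒ c) · ¬a) + (c ⇒ (b ⇒ b))) = 1/4 ⇔ 1 = 1/4

1/4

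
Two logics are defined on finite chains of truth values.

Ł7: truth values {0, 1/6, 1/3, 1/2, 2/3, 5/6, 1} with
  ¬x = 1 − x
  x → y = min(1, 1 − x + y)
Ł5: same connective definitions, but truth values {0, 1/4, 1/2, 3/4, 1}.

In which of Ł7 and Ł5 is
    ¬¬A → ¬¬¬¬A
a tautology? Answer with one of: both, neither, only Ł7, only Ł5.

both

In Ł7: every assignment gives 1 — tautology.
In Ł5: every assignment gives 1 — tautology.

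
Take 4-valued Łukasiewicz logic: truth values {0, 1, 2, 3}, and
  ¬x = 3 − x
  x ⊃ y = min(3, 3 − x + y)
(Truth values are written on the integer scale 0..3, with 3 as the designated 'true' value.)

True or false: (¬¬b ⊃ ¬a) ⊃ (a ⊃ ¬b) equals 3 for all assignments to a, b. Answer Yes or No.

a = 0, b = 0 ↦ 3
a = 0, b = 1 ↦ 3
a = 0, b = 2 ↦ 3
a = 0, b = 3 ↦ 3
a = 1, b = 0 ↦ 3
a = 1, b = 1 ↦ 3
a = 1, b = 2 ↦ 3
a = 1, b = 3 ↦ 3
a = 2, b = 0 ↦ 3
a = 2, b = 1 ↦ 3
a = 2, b = 2 ↦ 3
a = 2, b = 3 ↦ 3
a = 3, b = 0 ↦ 3
a = 3, b = 1 ↦ 3
a = 3, b = 2 ↦ 3
a = 3, b = 3 ↦ 3
Every assignment gives a value ≥ 3.

Yes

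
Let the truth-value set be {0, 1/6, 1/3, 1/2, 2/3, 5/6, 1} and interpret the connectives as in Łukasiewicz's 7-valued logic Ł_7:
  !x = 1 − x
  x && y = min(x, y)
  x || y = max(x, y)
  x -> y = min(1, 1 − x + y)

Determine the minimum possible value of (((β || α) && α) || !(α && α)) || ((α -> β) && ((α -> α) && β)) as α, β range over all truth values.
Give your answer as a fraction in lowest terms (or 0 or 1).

Take α = 1/2, β = 0:
β || α = 0 || 1/2 = 1/2
(β || α) && α = 1/2 && 1/2 = 1/2
α && α = 1/2 && 1/2 = 1/2
!(α && α) = !1/2 = 1/2
((β || α) && α) || !(α && α) = 1/2 || 1/2 = 1/2
α -> β = 1/2 -> 0 = 1/2
α -> α = 1/2 -> 1/2 = 1
(α -> α) && β = 1 && 0 = 0
(α -> β) && ((α -> α) && β) = 1/2 && 0 = 0
(((β || α) && α) || !(α && α)) || ((α -> β) && ((α -> α) && β)) = 1/2 || 0 = 1/2
No assignment yields a value below 1/2, so this is the minimum.

1/2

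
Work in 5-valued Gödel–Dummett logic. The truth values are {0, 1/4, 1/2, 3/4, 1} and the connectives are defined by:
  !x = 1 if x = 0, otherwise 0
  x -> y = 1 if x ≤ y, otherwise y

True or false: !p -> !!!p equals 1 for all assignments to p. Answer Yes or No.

Yes

p = 0 ↦ 1
p = 1/4 ↦ 1
p = 1/2 ↦ 1
p = 3/4 ↦ 1
p = 1 ↦ 1
Every assignment gives a value ≥ 1.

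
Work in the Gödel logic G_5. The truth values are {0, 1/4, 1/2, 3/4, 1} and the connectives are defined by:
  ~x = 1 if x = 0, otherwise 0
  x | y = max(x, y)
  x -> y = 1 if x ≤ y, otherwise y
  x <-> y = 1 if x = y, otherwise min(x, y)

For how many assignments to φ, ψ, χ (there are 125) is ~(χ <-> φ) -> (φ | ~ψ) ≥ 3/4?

value 1: 97 assignments (counts)
value 3/4: 4 assignments (counts)
value 1/2: 4 assignments
value 1/4: 4 assignments
value 0: 16 assignments
So 101 of the 125 assignments meet the threshold.

101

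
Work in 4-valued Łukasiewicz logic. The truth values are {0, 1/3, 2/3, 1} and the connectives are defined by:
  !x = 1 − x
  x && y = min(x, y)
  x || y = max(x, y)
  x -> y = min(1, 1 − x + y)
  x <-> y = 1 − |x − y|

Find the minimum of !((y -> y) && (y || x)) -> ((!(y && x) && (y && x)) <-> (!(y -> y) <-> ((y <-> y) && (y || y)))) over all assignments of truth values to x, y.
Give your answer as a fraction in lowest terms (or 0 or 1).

Take x = 0, y = 0:
y -> y = 0 -> 0 = 1
y || x = 0 || 0 = 0
(y -> y) && (y || x) = 1 && 0 = 0
!((y -> y) && (y || x)) = !0 = 1
y && x = 0 && 0 = 0
!(y && x) = !0 = 1
y && x = 0 && 0 = 0
!(y && x) && (y && x) = 1 && 0 = 0
y -> y = 0 -> 0 = 1
!(y -> y) = !1 = 0
y <-> y = 0 <-> 0 = 1
y || y = 0 || 0 = 0
(y <-> y) && (y || y) = 1 && 0 = 0
!(y -> y) <-> ((y <-> y) && (y || y)) = 0 <-> 0 = 1
(!(y && x) && (y && x)) <-> (!(y -> y) <-> ((y <-> y) && (y || y))) = 0 <-> 1 = 0
!((y -> y) && (y || x)) -> ((!(y && x) && (y && x)) <-> (!(y -> y) <-> ((y <-> y) && (y || y)))) = 1 -> 0 = 0
No assignment yields a value below 0, so this is the minimum.

0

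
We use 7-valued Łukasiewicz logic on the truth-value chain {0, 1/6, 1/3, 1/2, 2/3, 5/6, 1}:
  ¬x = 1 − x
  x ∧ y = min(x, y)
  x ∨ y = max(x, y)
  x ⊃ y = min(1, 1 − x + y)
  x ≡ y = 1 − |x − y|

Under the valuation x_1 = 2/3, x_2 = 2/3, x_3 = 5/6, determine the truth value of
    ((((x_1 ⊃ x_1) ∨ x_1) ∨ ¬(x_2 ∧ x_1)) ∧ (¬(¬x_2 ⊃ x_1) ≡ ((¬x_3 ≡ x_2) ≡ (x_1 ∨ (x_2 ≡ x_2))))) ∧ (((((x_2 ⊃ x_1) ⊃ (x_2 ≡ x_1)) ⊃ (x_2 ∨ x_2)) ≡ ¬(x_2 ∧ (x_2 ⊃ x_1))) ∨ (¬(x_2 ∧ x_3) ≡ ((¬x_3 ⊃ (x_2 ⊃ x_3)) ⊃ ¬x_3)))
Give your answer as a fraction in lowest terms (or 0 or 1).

1/2

x_1 ⊃ x_1 = 2/3 ⊃ 2/3 = 1
(x_1 ⊃ x_1) ∨ x_1 = 1 ∨ 2/3 = 1
x_2 ∧ x_1 = 2/3 ∧ 2/3 = 2/3
¬(x_2 ∧ x_1) = ¬2/3 = 1/3
((x_1 ⊃ x_1) ∨ x_1) ∨ ¬(x_2 ∧ x_1) = 1 ∨ 1/3 = 1
¬x_2 = ¬2/3 = 1/3
¬x_2 ⊃ x_1 = 1/3 ⊃ 2/3 = 1
¬(¬x_2 ⊃ x_1) = ¬1 = 0
¬x_3 = ¬5/6 = 1/6
¬x_3 ≡ x_2 = 1/6 ≡ 2/3 = 1/2
x_2 ≡ x_2 = 2/3 ≡ 2/3 = 1
x_1 ∨ (x_2 ≡ x_2) = 2/3 ∨ 1 = 1
(¬x_3 ≡ x_2) ≡ (x_1 ∨ (x_2 ≡ x_2)) = 1/2 ≡ 1 = 1/2
¬(¬x_2 ⊃ x_1) ≡ ((¬x_3 ≡ x_2) ≡ (x_1 ∨ (x_2 ≡ x_2))) = 0 ≡ 1/2 = 1/2
(((x_1 ⊃ x_1) ∨ x_1) ∨ ¬(x_2 ∧ x_1)) ∧ (¬(¬x_2 ⊃ x_1) ≡ ((¬x_3 ≡ x_2) ≡ (x_1 ∨ (x_2 ≡ x_2)))) = 1 ∧ 1/2 = 1/2
x_2 ⊃ x_1 = 2/3 ⊃ 2/3 = 1
x_2 ≡ x_1 = 2/3 ≡ 2/3 = 1
(x_2 ⊃ x_1) ⊃ (x_2 ≡ x_1) = 1 ⊃ 1 = 1
x_2 ∨ x_2 = 2/3 ∨ 2/3 = 2/3
((x_2 ⊃ x_1) ⊃ (x_2 ≡ x_1)) ⊃ (x_2 ∨ x_2) = 1 ⊃ 2/3 = 2/3
x_2 ⊃ x_1 = 2/3 ⊃ 2/3 = 1
x_2 ∧ (x_2 ⊃ x_1) = 2/3 ∧ 1 = 2/3
¬(x_2 ∧ (x_2 ⊃ x_1)) = ¬2/3 = 1/3
(((x_2 ⊃ x_1) ⊃ (x_2 ≡ x_1)) ⊃ (x_2 ∨ x_2)) ≡ ¬(x_2 ∧ (x_2 ⊃ x_1)) = 2/3 ≡ 1/3 = 2/3
x_2 ∧ x_3 = 2/3 ∧ 5/6 = 2/3
¬(x_2 ∧ x_3) = ¬2/3 = 1/3
¬x_3 = ¬5/6 = 1/6
x_2 ⊃ x_3 = 2/3 ⊃ 5/6 = 1
¬x_3 ⊃ (x_2 ⊃ x_3) = 1/6 ⊃ 1 = 1
¬x_3 = ¬5/6 = 1/6
(¬x_3 ⊃ (x_2 ⊃ x_3)) ⊃ ¬x_3 = 1 ⊃ 1/6 = 1/6
¬(x_2 ∧ x_3) ≡ ((¬x_3 ⊃ (x_2 ⊃ x_3)) ⊃ ¬x_3) = 1/3 ≡ 1/6 = 5/6
((((x_2 ⊃ x_1) ⊃ (x_2 ≡ x_1)) ⊃ (x_2 ∨ x_2)) ≡ ¬(x_2 ∧ (x_2 ⊃ x_1))) ∨ (¬(x_2 ∧ x_3) ≡ ((¬x_3 ⊃ (x_2 ⊃ x_3)) ⊃ ¬x_3)) = 2/3 ∨ 5/6 = 5/6
((((x_1 ⊃ x_1) ∨ x_1) ∨ ¬(x_2 ∧ x_1)) ∧ (¬(¬x_2 ⊃ x_1) ≡ ((¬x_3 ≡ x_2) ≡ (x_1 ∨ (x_2 ≡ x_2))))) ∧ (((((x_2 ⊃ x_1) ⊃ (x_2 ≡ x_1)) ⊃ (x_2 ∨ x_2)) ≡ ¬(x_2 ∧ (x_2 ⊃ x_1))) ∨ (¬(x_2 ∧ x_3) ≡ ((¬x_3 ⊃ (x_2 ⊃ x_3)) ⊃ ¬x_3))) = 1/2 ∧ 5/6 = 1/2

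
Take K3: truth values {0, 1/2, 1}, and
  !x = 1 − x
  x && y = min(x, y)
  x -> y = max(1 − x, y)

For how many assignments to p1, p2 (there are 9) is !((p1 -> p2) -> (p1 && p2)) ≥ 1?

3

p1 = 0, p2 = 0 ↦ 1  ≥
p1 = 0, p2 = 1/2 ↦ 1  ≥
p1 = 0, p2 = 1 ↦ 1  ≥
p1 = 1/2, p2 = 0 ↦ 1/2  <
p1 = 1/2, p2 = 1/2 ↦ 1/2  <
p1 = 1/2, p2 = 1 ↦ 1/2  <
p1 = 1, p2 = 0 ↦ 0  <
p1 = 1, p2 = 1/2 ↦ 1/2  <
p1 = 1, p2 = 1 ↦ 0  <
So 3 of the 9 assignments meet the threshold.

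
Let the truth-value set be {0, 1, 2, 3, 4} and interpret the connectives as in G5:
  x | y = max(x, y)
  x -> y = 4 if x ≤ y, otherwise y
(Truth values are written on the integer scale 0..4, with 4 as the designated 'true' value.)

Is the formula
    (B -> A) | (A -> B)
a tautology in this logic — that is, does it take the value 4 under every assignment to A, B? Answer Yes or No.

Yes

At A = 3, B = 4, for instance:
B -> A = 4 -> 3 = 3
A -> B = 3 -> 4 = 4
(B -> A) | (A -> B) = 3 | 4 = 4
and checking the remaining 24 assignments likewise gives ≥ 4 in every case.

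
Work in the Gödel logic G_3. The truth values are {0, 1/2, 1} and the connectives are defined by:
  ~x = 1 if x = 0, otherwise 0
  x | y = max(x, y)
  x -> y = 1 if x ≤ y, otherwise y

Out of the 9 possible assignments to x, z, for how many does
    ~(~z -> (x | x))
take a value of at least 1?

x = 0, z = 0 ↦ 1  ≥
x = 0, z = 1/2 ↦ 0  <
x = 0, z = 1 ↦ 0  <
x = 1/2, z = 0 ↦ 0  <
x = 1/2, z = 1/2 ↦ 0  <
x = 1/2, z = 1 ↦ 0  <
x = 1, z = 0 ↦ 0  <
x = 1, z = 1/2 ↦ 0  <
x = 1, z = 1 ↦ 0  <
So 1 of the 9 assignments meets the threshold.

1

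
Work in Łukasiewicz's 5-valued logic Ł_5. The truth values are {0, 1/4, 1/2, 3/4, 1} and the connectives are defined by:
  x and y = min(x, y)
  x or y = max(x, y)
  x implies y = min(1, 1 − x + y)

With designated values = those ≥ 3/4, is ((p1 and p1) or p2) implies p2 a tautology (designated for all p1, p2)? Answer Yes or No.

Counterexample: take p1 = 1/2, p2 = 0.
p1 and p1 = 1/2 and 1/2 = 1/2
(p1 and p1) or p2 = 1/2 or 0 = 1/2
((p1 and p1) or p2) implies p2 = 1/2 implies 0 = 1/2
This gives 1/2, which is below 3/4.

No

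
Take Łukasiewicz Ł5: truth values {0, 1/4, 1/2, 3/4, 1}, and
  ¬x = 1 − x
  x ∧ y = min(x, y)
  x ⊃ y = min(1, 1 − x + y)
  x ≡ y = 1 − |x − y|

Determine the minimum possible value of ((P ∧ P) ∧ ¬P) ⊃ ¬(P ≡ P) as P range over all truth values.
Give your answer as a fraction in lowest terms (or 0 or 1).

Take P = 1/2:
P ∧ P = 1/2 ∧ 1/2 = 1/2
¬P = ¬1/2 = 1/2
(P ∧ P) ∧ ¬P = 1/2 ∧ 1/2 = 1/2
P ≡ P = 1/2 ≡ 1/2 = 1
¬(P ≡ P) = ¬1 = 0
((P ∧ P) ∧ ¬P) ⊃ ¬(P ≡ P) = 1/2 ⊃ 0 = 1/2
No assignment yields a value below 1/2, so this is the minimum.

1/2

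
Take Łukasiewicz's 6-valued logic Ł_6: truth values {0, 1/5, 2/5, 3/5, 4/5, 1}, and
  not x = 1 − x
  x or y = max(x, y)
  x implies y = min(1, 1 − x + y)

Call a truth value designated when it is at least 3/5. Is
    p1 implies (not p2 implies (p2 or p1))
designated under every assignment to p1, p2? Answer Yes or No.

Yes

At p1 = 0, p2 = 1/5, for instance:
not p2 = not 1/5 = 4/5
p2 or p1 = 1/5 or 0 = 1/5
not p2 implies (p2 or p1) = 4/5 implies 1/5 = 2/5
p1 implies (not p2 implies (p2 or p1)) = 0 implies 2/5 = 1
and checking the remaining 35 assignments likewise gives ≥ 3/5 in every case.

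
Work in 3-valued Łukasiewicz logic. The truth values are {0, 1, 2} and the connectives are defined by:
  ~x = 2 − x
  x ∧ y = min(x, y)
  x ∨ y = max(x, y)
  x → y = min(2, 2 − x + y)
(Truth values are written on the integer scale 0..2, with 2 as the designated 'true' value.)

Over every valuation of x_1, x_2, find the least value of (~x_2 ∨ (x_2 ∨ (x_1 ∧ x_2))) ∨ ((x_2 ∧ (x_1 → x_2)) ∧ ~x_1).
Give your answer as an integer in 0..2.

Take x_1 = 0, x_2 = 1:
~x_2 = ~1 = 1
x_1 ∧ x_2 = 0 ∧ 1 = 0
x_2 ∨ (x_1 ∧ x_2) = 1 ∨ 0 = 1
~x_2 ∨ (x_2 ∨ (x_1 ∧ x_2)) = 1 ∨ 1 = 1
x_1 → x_2 = 0 → 1 = 2
x_2 ∧ (x_1 → x_2) = 1 ∧ 2 = 1
~x_1 = ~0 = 2
(x_2 ∧ (x_1 → x_2)) ∧ ~x_1 = 1 ∧ 2 = 1
(~x_2 ∨ (x_2 ∨ (x_1 ∧ x_2))) ∨ ((x_2 ∧ (x_1 → x_2)) ∧ ~x_1) = 1 ∨ 1 = 1
No assignment yields a value below 1, so this is the minimum.

1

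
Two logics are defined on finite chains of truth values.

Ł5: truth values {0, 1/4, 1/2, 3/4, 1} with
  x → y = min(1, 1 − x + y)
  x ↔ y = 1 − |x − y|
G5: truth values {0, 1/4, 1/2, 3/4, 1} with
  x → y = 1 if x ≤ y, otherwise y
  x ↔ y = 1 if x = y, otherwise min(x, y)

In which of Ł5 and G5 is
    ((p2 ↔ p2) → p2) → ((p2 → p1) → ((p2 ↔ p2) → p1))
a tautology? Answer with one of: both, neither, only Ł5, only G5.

both

In Ł5: every assignment gives 1 — tautology.
In G5: every assignment gives 1 — tautology.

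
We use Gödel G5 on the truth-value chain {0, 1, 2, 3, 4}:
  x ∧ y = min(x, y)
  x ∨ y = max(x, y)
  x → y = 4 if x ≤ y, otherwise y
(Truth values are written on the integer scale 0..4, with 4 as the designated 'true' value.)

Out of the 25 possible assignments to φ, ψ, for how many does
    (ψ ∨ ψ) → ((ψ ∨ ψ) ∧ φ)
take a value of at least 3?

value 4: 15 assignments (counts)
value 3: 1 assignment (counts)
value 2: 2 assignments
value 1: 3 assignments
value 0: 4 assignments
So 16 of the 25 assignments meet the threshold.

16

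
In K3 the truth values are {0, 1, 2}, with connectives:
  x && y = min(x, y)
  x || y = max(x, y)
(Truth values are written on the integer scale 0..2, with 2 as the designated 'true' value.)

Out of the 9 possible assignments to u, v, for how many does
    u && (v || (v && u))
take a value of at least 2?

u = 0, v = 0 ↦ 0  <
u = 0, v = 1 ↦ 0  <
u = 0, v = 2 ↦ 0  <
u = 1, v = 0 ↦ 0  <
u = 1, v = 1 ↦ 1  <
u = 1, v = 2 ↦ 1  <
u = 2, v = 0 ↦ 0  <
u = 2, v = 1 ↦ 1  <
u = 2, v = 2 ↦ 2  ≥
So 1 of the 9 assignments meets the threshold.

1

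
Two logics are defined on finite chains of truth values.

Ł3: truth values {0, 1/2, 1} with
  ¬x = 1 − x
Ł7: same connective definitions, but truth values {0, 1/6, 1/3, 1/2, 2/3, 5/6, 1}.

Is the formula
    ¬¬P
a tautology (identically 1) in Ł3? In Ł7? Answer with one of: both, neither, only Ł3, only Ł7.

neither

In Ł3: at P = 0 the value is 0 — not a tautology.
In Ł7: at P = 0 the value is 0 — not a tautology.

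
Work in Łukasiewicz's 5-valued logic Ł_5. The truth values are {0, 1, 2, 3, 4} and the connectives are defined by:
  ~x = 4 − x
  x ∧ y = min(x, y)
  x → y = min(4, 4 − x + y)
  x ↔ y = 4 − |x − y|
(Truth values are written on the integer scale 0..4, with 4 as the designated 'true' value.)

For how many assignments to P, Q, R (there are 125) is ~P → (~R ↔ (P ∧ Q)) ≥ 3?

value 4: 90 assignments (counts)
value 3: 13 assignments (counts)
value 2: 11 assignments
value 1: 6 assignments
value 0: 5 assignments
So 103 of the 125 assignments meet the threshold.

103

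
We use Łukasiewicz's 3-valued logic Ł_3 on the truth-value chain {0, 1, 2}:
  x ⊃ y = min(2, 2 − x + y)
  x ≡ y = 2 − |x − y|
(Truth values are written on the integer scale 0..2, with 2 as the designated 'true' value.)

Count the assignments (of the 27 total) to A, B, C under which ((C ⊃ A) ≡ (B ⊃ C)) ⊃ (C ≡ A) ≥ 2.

21

value 2: 21 assignments (counts)
value 1: 5 assignments
value 0: 1 assignment
So 21 of the 27 assignments meet the threshold.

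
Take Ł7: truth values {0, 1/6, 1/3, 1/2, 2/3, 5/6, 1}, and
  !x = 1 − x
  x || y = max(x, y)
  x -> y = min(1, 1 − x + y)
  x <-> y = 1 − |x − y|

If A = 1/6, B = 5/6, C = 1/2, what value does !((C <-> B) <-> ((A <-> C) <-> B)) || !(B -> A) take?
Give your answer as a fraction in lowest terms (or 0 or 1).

2/3

C <-> B = 1/2 <-> 5/6 = 2/3
A <-> C = 1/6 <-> 1/2 = 2/3
(A <-> C) <-> B = 2/3 <-> 5/6 = 5/6
(C <-> B) <-> ((A <-> C) <-> B) = 2/3 <-> 5/6 = 5/6
!((C <-> B) <-> ((A <-> C) <-> B)) = !5/6 = 1/6
B -> A = 5/6 -> 1/6 = 1/3
!(B -> A) = !1/3 = 2/3
!((C <-> B) <-> ((A <-> C) <-> B)) || !(B -> A) = 1/6 || 2/3 = 2/3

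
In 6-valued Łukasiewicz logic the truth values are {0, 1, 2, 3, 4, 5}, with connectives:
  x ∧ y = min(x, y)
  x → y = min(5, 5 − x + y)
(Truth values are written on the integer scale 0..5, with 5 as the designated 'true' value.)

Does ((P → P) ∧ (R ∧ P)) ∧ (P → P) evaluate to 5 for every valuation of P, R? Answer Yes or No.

Counterexample: take P = 0, R = 0.
P → P = 0 → 0 = 5
R ∧ P = 0 ∧ 0 = 0
(P → P) ∧ (R ∧ P) = 5 ∧ 0 = 0
((P → P) ∧ (R ∧ P)) ∧ (P → P) = 0 ∧ 5 = 0
This gives 0 ≠ 5.

No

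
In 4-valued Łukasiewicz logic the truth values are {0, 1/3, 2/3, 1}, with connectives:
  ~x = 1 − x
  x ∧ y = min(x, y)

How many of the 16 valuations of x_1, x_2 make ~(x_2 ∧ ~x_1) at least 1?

x_1 = 0, x_2 = 0 ↦ 1  ≥
x_1 = 0, x_2 = 1/3 ↦ 2/3  <
x_1 = 0, x_2 = 2/3 ↦ 1/3  <
x_1 = 0, x_2 = 1 ↦ 0  <
x_1 = 1/3, x_2 = 0 ↦ 1  ≥
x_1 = 1/3, x_2 = 1/3 ↦ 2/3  <
x_1 = 1/3, x_2 = 2/3 ↦ 1/3  <
x_1 = 1/3, x_2 = 1 ↦ 1/3  <
x_1 = 2/3, x_2 = 0 ↦ 1  ≥
x_1 = 2/3, x_2 = 1/3 ↦ 2/3  <
x_1 = 2/3, x_2 = 2/3 ↦ 2/3  <
x_1 = 2/3, x_2 = 1 ↦ 2/3  <
x_1 = 1, x_2 = 0 ↦ 1  ≥
x_1 = 1, x_2 = 1/3 ↦ 1  ≥
x_1 = 1, x_2 = 2/3 ↦ 1  ≥
x_1 = 1, x_2 = 1 ↦ 1  ≥
So 7 of the 16 assignments meet the threshold.

7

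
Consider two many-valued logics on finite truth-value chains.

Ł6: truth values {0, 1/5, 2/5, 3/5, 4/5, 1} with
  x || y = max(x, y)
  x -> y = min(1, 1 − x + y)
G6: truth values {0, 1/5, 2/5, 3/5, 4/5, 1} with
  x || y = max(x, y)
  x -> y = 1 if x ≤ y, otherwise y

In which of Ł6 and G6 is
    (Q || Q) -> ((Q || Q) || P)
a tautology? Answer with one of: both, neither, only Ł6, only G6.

In Ł6: every assignment gives 1 — tautology.
In G6: every assignment gives 1 — tautology.

both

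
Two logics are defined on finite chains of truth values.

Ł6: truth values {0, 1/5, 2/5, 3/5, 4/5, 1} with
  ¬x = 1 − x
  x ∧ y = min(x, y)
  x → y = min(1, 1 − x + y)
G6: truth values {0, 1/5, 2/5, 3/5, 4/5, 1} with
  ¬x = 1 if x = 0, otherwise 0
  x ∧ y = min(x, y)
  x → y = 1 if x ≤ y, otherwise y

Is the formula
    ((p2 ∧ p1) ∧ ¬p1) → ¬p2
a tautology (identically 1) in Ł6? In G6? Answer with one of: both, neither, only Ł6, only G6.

only G6

In Ł6: at p1 = 1/5, p2 = 1 the value is 4/5 — not a tautology.
In G6: every assignment gives 1 — tautology.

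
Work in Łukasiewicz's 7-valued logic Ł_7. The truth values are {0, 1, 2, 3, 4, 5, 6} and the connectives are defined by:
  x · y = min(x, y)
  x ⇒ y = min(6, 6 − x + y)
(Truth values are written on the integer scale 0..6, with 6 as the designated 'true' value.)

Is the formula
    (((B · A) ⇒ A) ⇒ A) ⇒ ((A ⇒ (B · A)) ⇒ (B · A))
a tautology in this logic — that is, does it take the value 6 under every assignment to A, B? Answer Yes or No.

Yes

At A = 3, B = 4, for instance:
B · A = 4 · 3 = 3
(B · A) ⇒ A = 3 ⇒ 3 = 6
((B · A) ⇒ A) ⇒ A = 6 ⇒ 3 = 3
A ⇒ (B · A) = 3 ⇒ 3 = 6
(A ⇒ (B · A)) ⇒ (B · A) = 6 ⇒ 3 = 3
(((B · A) ⇒ A) ⇒ A) ⇒ ((A ⇒ (B · A)) ⇒ (B · A)) = 3 ⇒ 3 = 6
and checking the remaining 48 assignments likewise gives ≥ 6 in every case.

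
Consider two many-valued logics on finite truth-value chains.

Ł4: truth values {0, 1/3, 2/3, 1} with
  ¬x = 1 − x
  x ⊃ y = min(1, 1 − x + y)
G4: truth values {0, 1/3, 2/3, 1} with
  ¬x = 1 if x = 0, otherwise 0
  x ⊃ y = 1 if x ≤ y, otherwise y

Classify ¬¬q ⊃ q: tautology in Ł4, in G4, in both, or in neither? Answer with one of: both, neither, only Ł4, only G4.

only Ł4

In Ł4: every assignment gives 1 — tautology.
In G4: at q = 1/3 the value is 1/3 — not a tautology.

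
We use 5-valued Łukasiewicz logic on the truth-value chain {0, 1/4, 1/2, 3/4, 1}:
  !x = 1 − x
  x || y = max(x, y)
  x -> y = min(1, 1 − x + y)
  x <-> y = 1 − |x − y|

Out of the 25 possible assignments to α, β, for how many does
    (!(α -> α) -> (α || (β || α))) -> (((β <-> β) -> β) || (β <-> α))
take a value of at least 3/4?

18

value 1: 9 assignments (counts)
value 3/4: 9 assignments (counts)
value 1/2: 4 assignments
value 1/4: 2 assignments
value 0: 1 assignment
So 18 of the 25 assignments meet the threshold.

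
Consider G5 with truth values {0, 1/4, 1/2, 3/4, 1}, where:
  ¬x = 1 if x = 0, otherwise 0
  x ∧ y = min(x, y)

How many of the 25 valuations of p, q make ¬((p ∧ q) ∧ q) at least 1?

9

value 1: 9 assignments (counts)
value 0: 16 assignments
So 9 of the 25 assignments meet the threshold.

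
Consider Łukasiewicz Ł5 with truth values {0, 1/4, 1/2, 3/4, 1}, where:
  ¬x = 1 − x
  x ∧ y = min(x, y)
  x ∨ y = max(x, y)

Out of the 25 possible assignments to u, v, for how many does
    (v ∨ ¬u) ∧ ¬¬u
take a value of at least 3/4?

4

value 1: 1 assignment (counts)
value 3/4: 3 assignments (counts)
value 1/2: 7 assignments
value 1/4: 8 assignments
value 0: 6 assignments
So 4 of the 25 assignments meet the threshold.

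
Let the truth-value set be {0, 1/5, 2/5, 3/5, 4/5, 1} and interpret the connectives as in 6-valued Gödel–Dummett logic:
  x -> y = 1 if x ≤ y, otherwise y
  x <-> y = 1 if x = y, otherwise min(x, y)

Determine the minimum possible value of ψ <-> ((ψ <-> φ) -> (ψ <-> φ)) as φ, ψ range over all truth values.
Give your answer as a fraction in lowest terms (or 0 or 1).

Take φ = 0, ψ = 0:
ψ <-> φ = 0 <-> 0 = 1
ψ <-> φ = 0 <-> 0 = 1
(ψ <-> φ) -> (ψ <-> φ) = 1 -> 1 = 1
ψ <-> ((ψ <-> φ) -> (ψ <-> φ)) = 0 <-> 1 = 0
No assignment yields a value below 0, so this is the minimum.

0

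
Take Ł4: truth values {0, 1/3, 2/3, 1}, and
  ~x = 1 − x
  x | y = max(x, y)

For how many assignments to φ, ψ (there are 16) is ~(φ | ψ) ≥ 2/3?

φ = 0, ψ = 0 ↦ 1  ≥
φ = 0, ψ = 1/3 ↦ 2/3  ≥
φ = 0, ψ = 2/3 ↦ 1/3  <
φ = 0, ψ = 1 ↦ 0  <
φ = 1/3, ψ = 0 ↦ 2/3  ≥
φ = 1/3, ψ = 1/3 ↦ 2/3  ≥
φ = 1/3, ψ = 2/3 ↦ 1/3  <
φ = 1/3, ψ = 1 ↦ 0  <
φ = 2/3, ψ = 0 ↦ 1/3  <
φ = 2/3, ψ = 1/3 ↦ 1/3  <
φ = 2/3, ψ = 2/3 ↦ 1/3  <
φ = 2/3, ψ = 1 ↦ 0  <
φ = 1, ψ = 0 ↦ 0  <
φ = 1, ψ = 1/3 ↦ 0  <
φ = 1, ψ = 2/3 ↦ 0  <
φ = 1, ψ = 1 ↦ 0  <
So 4 of the 16 assignments meet the threshold.

4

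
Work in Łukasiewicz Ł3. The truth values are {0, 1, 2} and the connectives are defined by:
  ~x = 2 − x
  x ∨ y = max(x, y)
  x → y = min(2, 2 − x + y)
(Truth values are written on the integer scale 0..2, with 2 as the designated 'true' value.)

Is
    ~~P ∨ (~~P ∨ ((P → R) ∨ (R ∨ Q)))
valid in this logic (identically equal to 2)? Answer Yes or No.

No

Counterexample: take P = 1, Q = 0, R = 0.
~P = ~1 = 1
~~P = ~1 = 1
P → R = 1 → 0 = 1
R ∨ Q = 0 ∨ 0 = 0
(P → R) ∨ (R ∨ Q) = 1 ∨ 0 = 1
~~P ∨ ((P → R) ∨ (R ∨ Q)) = 1 ∨ 1 = 1
~~P ∨ (~~P ∨ ((P → R) ∨ (R ∨ Q))) = 1 ∨ 1 = 1
This gives 1 ≠ 2.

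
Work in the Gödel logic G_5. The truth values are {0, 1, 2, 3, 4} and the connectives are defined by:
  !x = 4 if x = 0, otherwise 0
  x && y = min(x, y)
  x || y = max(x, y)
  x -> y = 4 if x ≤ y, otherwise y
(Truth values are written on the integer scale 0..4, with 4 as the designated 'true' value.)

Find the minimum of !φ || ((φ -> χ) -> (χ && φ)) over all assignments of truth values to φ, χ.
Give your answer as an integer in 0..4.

1

Take φ = 1, χ = 1:
!φ = !1 = 0
φ -> χ = 1 -> 1 = 4
χ && φ = 1 && 1 = 1
(φ -> χ) -> (χ && φ) = 4 -> 1 = 1
!φ || ((φ -> χ) -> (χ && φ)) = 0 || 1 = 1
No assignment yields a value below 1, so this is the minimum.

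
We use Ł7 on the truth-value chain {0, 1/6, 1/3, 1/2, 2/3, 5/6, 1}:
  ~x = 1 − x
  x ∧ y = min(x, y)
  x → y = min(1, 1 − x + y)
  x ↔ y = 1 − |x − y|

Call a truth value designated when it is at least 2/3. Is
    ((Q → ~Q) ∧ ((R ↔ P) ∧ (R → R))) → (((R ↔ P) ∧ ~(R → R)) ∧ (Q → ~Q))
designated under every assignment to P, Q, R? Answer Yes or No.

Counterexample: take P = 0, Q = 0, R = 0.
~Q = ~0 = 1
Q → ~Q = 0 → 1 = 1
R ↔ P = 0 ↔ 0 = 1
R → R = 0 → 0 = 1
(R ↔ P) ∧ (R → R) = 1 ∧ 1 = 1
(Q → ~Q) ∧ ((R ↔ P) ∧ (R → R)) = 1 ∧ 1 = 1
R ↔ P = 0 ↔ 0 = 1
R → R = 0 → 0 = 1
~(R → R) = ~1 = 0
(R ↔ P) ∧ ~(R → R) = 1 ∧ 0 = 0
~Q = ~0 = 1
Q → ~Q = 0 → 1 = 1
((R ↔ P) ∧ ~(R → R)) ∧ (Q → ~Q) = 0 ∧ 1 = 0
((Q → ~Q) ∧ ((R ↔ P) ∧ (R → R))) → (((R ↔ P) ∧ ~(R → R)) ∧ (Q → ~Q)) = 1 → 0 = 0
This gives 0, which is below 2/3.

No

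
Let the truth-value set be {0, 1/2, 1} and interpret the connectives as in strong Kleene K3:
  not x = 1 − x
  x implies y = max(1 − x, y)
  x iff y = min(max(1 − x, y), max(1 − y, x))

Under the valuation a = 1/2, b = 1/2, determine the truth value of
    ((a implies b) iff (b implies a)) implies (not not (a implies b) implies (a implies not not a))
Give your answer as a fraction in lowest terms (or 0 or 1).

a implies b = 1/2 implies 1/2 = 1/2
b implies a = 1/2 implies 1/2 = 1/2
(a implies b) iff (b implies a) = 1/2 iff 1/2 = 1/2
a implies b = 1/2 implies 1/2 = 1/2
not (a implies b) = not 1/2 = 1/2
not not (a implies b) = not 1/2 = 1/2
not a = not 1/2 = 1/2
not not a = not 1/2 = 1/2
a implies not not a = 1/2 implies 1/2 = 1/2
not not (a implies b) implies (a implies not not a) = 1/2 implies 1/2 = 1/2
((a implies b) iff (b implies a)) implies (not not (a implies b) implies (a implies not not a)) = 1/2 implies 1/2 = 1/2

1/2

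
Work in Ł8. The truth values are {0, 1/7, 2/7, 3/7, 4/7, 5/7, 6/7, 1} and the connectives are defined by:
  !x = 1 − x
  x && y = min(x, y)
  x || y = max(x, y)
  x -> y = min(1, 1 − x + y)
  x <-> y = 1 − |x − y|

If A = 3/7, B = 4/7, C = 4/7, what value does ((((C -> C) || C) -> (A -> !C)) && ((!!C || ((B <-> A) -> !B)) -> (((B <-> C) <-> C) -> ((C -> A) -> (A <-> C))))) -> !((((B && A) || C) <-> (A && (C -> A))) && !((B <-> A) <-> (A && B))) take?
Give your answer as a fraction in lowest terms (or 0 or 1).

C -> C = 4/7 -> 4/7 = 1
(C -> C) || C = 1 || 4/7 = 1
!C = !4/7 = 3/7
A -> !C = 3/7 -> 3/7 = 1
((C -> C) || C) -> (A -> !C) = 1 -> 1 = 1
!C = !4/7 = 3/7
!!C = !3/7 = 4/7
B <-> A = 4/7 <-> 3/7 = 6/7
!B = !4/7 = 3/7
(B <-> A) -> !B = 6/7 -> 3/7 = 4/7
!!C || ((B <-> A) -> !B) = 4/7 || 4/7 = 4/7
B <-> C = 4/7 <-> 4/7 = 1
(B <-> C) <-> C = 1 <-> 4/7 = 4/7
C -> A = 4/7 -> 3/7 = 6/7
A <-> C = 3/7 <-> 4/7 = 6/7
(C -> A) -> (A <-> C) = 6/7 -> 6/7 = 1
((B <-> C) <-> C) -> ((C -> A) -> (A <-> C)) = 4/7 -> 1 = 1
(!!C || ((B <-> A) -> !B)) -> (((B <-> C) <-> C) -> ((C -> A) -> (A <-> C))) = 4/7 -> 1 = 1
(((C -> C) || C) -> (A -> !C)) && ((!!C || ((B <-> A) -> !B)) -> (((B <-> C) <-> C) -> ((C -> A) -> (A <-> C)))) = 1 && 1 = 1
B && A = 4/7 && 3/7 = 3/7
(B && A) || C = 3/7 || 4/7 = 4/7
C -> A = 4/7 -> 3/7 = 6/7
A && (C -> A) = 3/7 && 6/7 = 3/7
((B && A) || C) <-> (A && (C -> A)) = 4/7 <-> 3/7 = 6/7
B <-> A = 4/7 <-> 3/7 = 6/7
A && B = 3/7 && 4/7 = 3/7
(B <-> A) <-> (A && B) = 6/7 <-> 3/7 = 4/7
!((B <-> A) <-> (A && B)) = !4/7 = 3/7
(((B && A) || C) <-> (A && (C -> A))) && !((B <-> A) <-> (A && B)) = 6/7 && 3/7 = 3/7
!((((B && A) || C) <-> (A && (C -> A))) && !((B <-> A) <-> (A && B))) = !3/7 = 4/7
((((C -> C) || C) -> (A -> !C)) && ((!!C || ((B <-> A) -> !B)) -> (((B <-> C) <-> C) -> ((C -> A) -> (A <-> C))))) -> !((((B && A) || C) <-> (A && (C -> A))) && !((B <-> A) <-> (A && B))) = 1 -> 4/7 = 4/7

4/7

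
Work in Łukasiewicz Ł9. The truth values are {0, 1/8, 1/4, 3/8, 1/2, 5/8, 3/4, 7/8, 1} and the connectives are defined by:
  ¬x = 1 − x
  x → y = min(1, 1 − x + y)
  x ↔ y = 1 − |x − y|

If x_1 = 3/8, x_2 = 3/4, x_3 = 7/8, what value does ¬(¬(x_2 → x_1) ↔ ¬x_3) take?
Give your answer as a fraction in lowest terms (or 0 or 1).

x_2 → x_1 = 3/4 → 3/8 = 5/8
¬(x_2 → x_1) = ¬5/8 = 3/8
¬x_3 = ¬7/8 = 1/8
¬(x_2 → x_1) ↔ ¬x_3 = 3/8 ↔ 1/8 = 3/4
¬(¬(x_2 → x_1) ↔ ¬x_3) = ¬3/4 = 1/4

1/4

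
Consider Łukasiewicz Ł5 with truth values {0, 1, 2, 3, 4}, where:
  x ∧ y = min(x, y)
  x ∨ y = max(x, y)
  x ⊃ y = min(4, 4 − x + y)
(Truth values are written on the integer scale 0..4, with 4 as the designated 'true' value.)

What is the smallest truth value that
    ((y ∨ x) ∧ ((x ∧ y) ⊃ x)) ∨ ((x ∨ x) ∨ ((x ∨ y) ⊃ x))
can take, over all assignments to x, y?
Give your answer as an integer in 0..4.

Take x = 0, y = 2:
y ∨ x = 2 ∨ 0 = 2
x ∧ y = 0 ∧ 2 = 0
(x ∧ y) ⊃ x = 0 ⊃ 0 = 4
(y ∨ x) ∧ ((x ∧ y) ⊃ x) = 2 ∧ 4 = 2
x ∨ x = 0 ∨ 0 = 0
x ∨ y = 0 ∨ 2 = 2
(x ∨ y) ⊃ x = 2 ⊃ 0 = 2
(x ∨ x) ∨ ((x ∨ y) ⊃ x) = 0 ∨ 2 = 2
((y ∨ x) ∧ ((x ∧ y) ⊃ x)) ∨ ((x ∨ x) ∨ ((x ∨ y) ⊃ x)) = 2 ∨ 2 = 2
No assignment yields a value below 2, so this is the minimum.

2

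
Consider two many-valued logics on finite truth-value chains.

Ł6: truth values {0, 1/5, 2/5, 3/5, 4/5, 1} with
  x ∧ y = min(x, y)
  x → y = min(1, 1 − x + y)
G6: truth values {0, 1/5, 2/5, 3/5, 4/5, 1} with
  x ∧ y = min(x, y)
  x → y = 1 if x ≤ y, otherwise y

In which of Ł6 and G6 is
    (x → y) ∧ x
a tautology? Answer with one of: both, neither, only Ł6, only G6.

neither

In Ł6: at x = 0, y = 0 the value is 0 — not a tautology.
In G6: at x = 0, y = 0 the value is 0 — not a tautology.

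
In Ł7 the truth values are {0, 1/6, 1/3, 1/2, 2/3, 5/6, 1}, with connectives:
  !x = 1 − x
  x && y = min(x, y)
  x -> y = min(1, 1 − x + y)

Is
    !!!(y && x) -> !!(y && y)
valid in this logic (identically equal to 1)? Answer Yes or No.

No

Counterexample: take x = 0, y = 0.
y && x = 0 && 0 = 0
!(y && x) = !0 = 1
!!(y && x) = !1 = 0
!!!(y && x) = !0 = 1
y && y = 0 && 0 = 0
!(y && y) = !0 = 1
!!(y && y) = !1 = 0
!!!(y && x) -> !!(y && y) = 1 -> 0 = 0
This gives 0 ≠ 1.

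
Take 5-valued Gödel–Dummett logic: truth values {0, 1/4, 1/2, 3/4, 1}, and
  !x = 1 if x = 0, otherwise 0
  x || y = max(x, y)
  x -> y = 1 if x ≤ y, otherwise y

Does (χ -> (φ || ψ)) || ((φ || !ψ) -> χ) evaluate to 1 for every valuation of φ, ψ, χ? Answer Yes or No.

Counterexample: take φ = 0, ψ = 0, χ = 1/4.
φ || ψ = 0 || 0 = 0
χ -> (φ || ψ) = 1/4 -> 0 = 0
!ψ = !0 = 1
φ || !ψ = 0 || 1 = 1
(φ || !ψ) -> χ = 1 -> 1/4 = 1/4
(χ -> (φ || ψ)) || ((φ || !ψ) -> χ) = 0 || 1/4 = 1/4
This gives 1/4 ≠ 1.

No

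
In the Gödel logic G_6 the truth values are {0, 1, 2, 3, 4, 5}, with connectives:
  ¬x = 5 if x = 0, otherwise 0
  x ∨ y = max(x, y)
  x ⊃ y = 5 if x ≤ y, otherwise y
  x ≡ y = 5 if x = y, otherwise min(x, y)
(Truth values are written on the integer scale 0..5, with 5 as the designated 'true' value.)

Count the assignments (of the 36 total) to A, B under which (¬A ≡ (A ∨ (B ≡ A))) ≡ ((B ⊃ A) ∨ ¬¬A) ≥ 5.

value 5: 6 assignments (counts)
value 0: 30 assignments
So 6 of the 36 assignments meet the threshold.

6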